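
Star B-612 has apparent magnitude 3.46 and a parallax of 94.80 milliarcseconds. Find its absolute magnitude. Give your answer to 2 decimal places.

d = 1/p = 1/0.09480″ = 10.549 pc.
m − M = 5 log₁₀(10.549) − 5 = 5.1161 − 5 = 0.1161.
M = m − (m − M) = 3.46 − 0.1161 = 3.34.

M = 3.34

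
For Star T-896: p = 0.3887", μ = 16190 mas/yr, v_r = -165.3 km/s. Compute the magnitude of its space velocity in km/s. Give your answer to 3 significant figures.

d = 1/p = 1/0.3887″ = 2.5727 pc.
μ = 16190 mas/yr = 16.19 ″/yr.
v_t = 4.740 μ d = 4.740 × 16.19 × 2.5727 = 197.43 km/s.
v = √(v_r² + v_t²) = √((-165.3)² + 197.43²) = √66302.7 = 257.49 km/s.

257 km/s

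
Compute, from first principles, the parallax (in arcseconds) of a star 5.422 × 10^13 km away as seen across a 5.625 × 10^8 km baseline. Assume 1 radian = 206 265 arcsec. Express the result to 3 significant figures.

2.14 arcsec

θ ≈ B/d = (5.625 × 10^8) / (5.422 × 10^13) = 1.0374 × 10^-5 rad.
In arcseconds: 1.0374 × 10^-5 × 206265 = 2.1398″.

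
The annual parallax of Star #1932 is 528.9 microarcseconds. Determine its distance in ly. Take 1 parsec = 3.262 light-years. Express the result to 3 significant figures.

6170 ly

p = 528.9 microarcseconds = 0.0005289 arcsec.
d = 1/p = 1/0.0005289 = 1890.7 pc.
In light-years: 1890.7 × 3.262 = 6167.5 ly.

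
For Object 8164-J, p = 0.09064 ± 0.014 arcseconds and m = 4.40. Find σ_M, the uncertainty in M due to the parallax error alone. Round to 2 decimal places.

σ_M = 0.34 mag

M = m − 5 log₁₀ d + 5 = m + 5 log₁₀ p + 5, so ∂M/∂p = 5/(p ln 10).
σ_M = (5/ln 10) · (σ_p/p) = 2.1715 × 0.014/0.09064 = 2.1715 × 0.15446 = 0.33541.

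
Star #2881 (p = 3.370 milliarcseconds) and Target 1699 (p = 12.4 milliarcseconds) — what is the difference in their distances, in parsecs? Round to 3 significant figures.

d_A = 1/0.003370″ = 296.74 pc; d_B = 1/0.01240″ = 80.645 pc.
|d_B − d_A| = |80.645 − 296.74| = 216.1 pc.

216 pc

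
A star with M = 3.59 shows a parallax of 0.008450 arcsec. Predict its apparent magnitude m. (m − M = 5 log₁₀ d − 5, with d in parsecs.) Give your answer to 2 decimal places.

d = 1/p = 1/0.008450″ = 118.34 pc.
m − M = 5 log₁₀ d − 5 = 5 log₁₀(118.34) − 5 = 10.3657 − 5 = 5.3657.
m = M + (m − M) = 3.59 + 5.3657 = 8.96.

m = 8.96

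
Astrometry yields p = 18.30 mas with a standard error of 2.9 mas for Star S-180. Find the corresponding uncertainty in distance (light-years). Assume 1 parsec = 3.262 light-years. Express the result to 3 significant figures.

28.2 ly

d = 1/p, so σ_d = σ_p / p².
σ_d = 0.00290 / (0.01830)² = 0.00290 / 0.00033489 = 8.6596 pc = 8.6596 × 3.262 ly = 28.248 ly.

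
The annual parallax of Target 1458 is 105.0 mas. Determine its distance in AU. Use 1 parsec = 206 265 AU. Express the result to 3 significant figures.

1.96 × 10^6 AU

p = 105.0 mas = 0.1050 arcsec.
d = 1/p = 1/0.1050 = 9.5238 pc.
In AU: 9.5238 × 206265 = 1.9644 × 10^6 AU.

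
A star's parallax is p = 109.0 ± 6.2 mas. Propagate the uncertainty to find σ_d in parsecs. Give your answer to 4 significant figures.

0.5218 pc

d = 1/p, so σ_d = σ_p / p².
σ_d = 0.00620 / (0.1090)² = 0.00620 / 0.011881 = 0.52184 pc.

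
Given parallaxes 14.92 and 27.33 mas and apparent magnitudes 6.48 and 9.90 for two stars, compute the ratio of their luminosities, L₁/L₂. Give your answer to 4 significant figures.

L₁/L₂ = 78.30

d₁ = 1/p₁ = 1/0.01492″ = 67.024 pc; d₂ = 1/p₂ = 1/0.02733″ = 36.59 pc.
M₁ = m₁ − 5 log₁₀ d₁ + 5 = 6.48 − 9.1312 + 5 = 2.3488.
M₂ = 9.90 − 7.8168 + 5 = 7.0832.
L₁/L₂ = 10^(0.4(M₂ − M₁)) = 10^(0.4 × 4.7344) = 10^1.89376 = 78.3.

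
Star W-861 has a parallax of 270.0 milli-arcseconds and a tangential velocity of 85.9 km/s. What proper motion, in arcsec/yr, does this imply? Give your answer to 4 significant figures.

4.893 arcsec/yr

d = 1/p = 1/0.2700″ = 3.7037 pc.
μ = v_t / (4.74 d) = 85.9 / (4.74 × 3.7037) = 85.9 / 17.556 = 4.8929 ″/yr.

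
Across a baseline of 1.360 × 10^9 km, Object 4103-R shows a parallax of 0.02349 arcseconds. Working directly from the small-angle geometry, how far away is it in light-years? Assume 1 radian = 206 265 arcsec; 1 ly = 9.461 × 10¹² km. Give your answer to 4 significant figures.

θ = 0.02349″ = 0.02349/206265 = 1.1388 × 10^-7 rad.
d = B/θ = (1.360 × 10^9) / (1.1388 × 10^-7) = 1.1942 × 10^16 km = (1.1942 × 10^16) / (9.461 × 10^12) ly = 1262.2 ly.

1262 ly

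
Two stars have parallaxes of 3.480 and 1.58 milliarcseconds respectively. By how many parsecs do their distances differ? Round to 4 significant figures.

345.6 pc

d_A = 1/0.003480″ = 287.36 pc; d_B = 1/0.001580″ = 632.91 pc.
|d_B − d_A| = |632.91 − 287.36| = 345.55 pc.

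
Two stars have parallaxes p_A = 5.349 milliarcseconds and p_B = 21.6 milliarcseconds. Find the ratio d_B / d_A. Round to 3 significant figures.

0.248

Since d = 1/p, d_B/d_A = p_A/p_B.
= 5.349 / 21.6 = 0.24764.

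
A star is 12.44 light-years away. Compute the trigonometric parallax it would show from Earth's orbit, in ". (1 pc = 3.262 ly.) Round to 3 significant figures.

0.262 "

d = 12.44 ly ÷ 3.262 = 3.8136 pc.
p = 1/d = 1/3.8136 = 0.26222 arcsec.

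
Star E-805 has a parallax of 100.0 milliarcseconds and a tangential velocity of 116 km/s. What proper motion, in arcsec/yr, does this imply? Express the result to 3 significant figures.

d = 1/p = 1/0.1000″ = 10 pc.
μ = v_t / (4.74 d) = 116 / (4.74 × 10) = 116 / 47.4 = 2.4473 ″/yr.

2.45 arcsec/yr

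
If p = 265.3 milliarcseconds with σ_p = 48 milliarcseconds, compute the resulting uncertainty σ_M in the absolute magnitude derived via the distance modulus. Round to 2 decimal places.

σ_M = 0.39 mag

M = m − 5 log₁₀ d + 5 = m + 5 log₁₀ p + 5, so ∂M/∂p = 5/(p ln 10).
σ_M = (5/ln 10) · (σ_p/p) = 2.1715 × 48/265.3 = 2.1715 × 0.18093 = 0.39289.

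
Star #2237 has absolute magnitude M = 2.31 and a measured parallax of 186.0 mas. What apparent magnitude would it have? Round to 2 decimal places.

m = 0.96

d = 1/p = 1/0.1860″ = 5.3763 pc.
m − M = 5 log₁₀ d − 5 = 5 log₁₀(5.3763) − 5 = 3.6524 − 5 = -1.3476.
m = M + (m − M) = 2.31 + (-1.3476) = 0.96.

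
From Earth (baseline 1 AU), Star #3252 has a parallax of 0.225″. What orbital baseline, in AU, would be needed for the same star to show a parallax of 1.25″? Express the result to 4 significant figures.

5.556 AU

Parallax scales linearly with baseline: p ∝ B, so B = p_target / p_Earth × 1 AU.
B = 1.25 / 0.225 = 5.5556 AU.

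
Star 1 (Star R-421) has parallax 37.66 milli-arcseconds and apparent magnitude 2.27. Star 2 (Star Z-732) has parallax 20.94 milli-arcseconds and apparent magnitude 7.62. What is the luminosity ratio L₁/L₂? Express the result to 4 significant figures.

L₁/L₂ = 42.68

d₁ = 1/p₁ = 1/0.03766″ = 26.553 pc; d₂ = 1/p₂ = 1/0.02094″ = 47.755 pc.
M₁ = m₁ − 5 log₁₀ d₁ + 5 = 2.27 − 7.1206 + 5 = 0.1494.
M₂ = 7.62 − 8.3951 + 5 = 4.2249.
L₁/L₂ = 10^(0.4(M₂ − M₁)) = 10^(0.4 × 4.0755) = 10^1.63020 = 42.678.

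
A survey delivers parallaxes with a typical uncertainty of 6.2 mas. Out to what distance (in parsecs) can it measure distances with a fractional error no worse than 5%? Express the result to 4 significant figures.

σ_d/d = σ_p/p, so the condition is σ_p/p ≤ 0.05, i.e. p ≥ σ_p/0.05.
p_min = 6.2/0.05 = 124 mas = 0.124 arcsec.
d_max = 1/p_min = 1/0.124 = 8.0645 pc.

8.065 pc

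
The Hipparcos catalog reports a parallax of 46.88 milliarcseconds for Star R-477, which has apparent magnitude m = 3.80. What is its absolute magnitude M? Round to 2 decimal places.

d = 1/p = 1/0.04688″ = 21.331 pc.
m − M = 5 log₁₀(21.331) − 5 = 6.6451 − 5 = 1.6451.
M = m − (m − M) = 3.80 − 1.6451 = 2.15.

M = 2.15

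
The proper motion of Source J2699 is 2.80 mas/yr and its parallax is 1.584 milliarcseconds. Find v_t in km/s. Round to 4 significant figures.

8.379 km/s

d = 1/p = 1/0.001584″ = 631.31 pc.
μ = 2.80 mas/yr = 0.00280 ″/yr.
v_t = 4.74 × μ × d = 4.74 × 0.00280 × 631.31 = 8.3787 km/s.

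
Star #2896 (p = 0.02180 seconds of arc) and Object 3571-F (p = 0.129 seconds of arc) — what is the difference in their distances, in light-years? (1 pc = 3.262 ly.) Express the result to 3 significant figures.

d_A = 1/0.02180″ = 45.872 pc; d_B = 1/0.1290″ = 7.7519 pc.
|d_B − d_A| = |7.7519 − 45.872| = 38.12 pc = 38.12 × 3.262 ly = 124.35 ly.

124 ly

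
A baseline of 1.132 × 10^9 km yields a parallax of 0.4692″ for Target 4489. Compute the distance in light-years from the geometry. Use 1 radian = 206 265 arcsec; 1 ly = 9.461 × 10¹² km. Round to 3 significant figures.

θ = 0.4692″ = 0.4692/206265 = 2.2747 × 10^-6 rad.
d = B/θ = (1.132 × 10^9) / (2.2747 × 10^-6) = 4.9765 × 10^14 km = (4.9765 × 10^14) / (9.461 × 10^12) ly = 52.6 ly.

52.6 ly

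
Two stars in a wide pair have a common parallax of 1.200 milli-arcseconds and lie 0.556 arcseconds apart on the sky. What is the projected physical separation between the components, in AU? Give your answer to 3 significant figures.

d = 1/p = 1/0.001200″ = 833.33 pc.
At distance d (pc), an angle of θ arcsec spans θ·d AU: s = 0.556 × 833.33 = 463.33 AU.

463 AU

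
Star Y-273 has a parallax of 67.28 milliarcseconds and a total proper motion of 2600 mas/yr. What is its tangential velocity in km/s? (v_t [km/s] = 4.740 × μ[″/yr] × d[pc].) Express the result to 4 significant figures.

183.2 km/s

d = 1/p = 1/0.06728″ = 14.863 pc.
μ = 2600 mas/yr = 2.60 ″/yr.
v_t = 4.74 × μ × d = 4.74 × 2.60 × 14.863 = 183.17 km/s.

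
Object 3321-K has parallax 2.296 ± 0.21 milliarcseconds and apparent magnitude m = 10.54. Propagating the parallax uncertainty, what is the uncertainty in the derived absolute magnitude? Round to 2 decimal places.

σ_M = 0.20 mag

M = m − 5 log₁₀ d + 5 = m + 5 log₁₀ p + 5, so ∂M/∂p = 5/(p ln 10).
σ_M = (5/ln 10) · (σ_p/p) = 2.1715 × 0.21/2.296 = 2.1715 × 0.091463 = 0.19861.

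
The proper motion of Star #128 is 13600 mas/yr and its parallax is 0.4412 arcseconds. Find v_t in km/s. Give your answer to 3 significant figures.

146 km/s

d = 1/p = 1/0.4412″ = 2.2665 pc.
μ = 13600 mas/yr = 13.6 ″/yr.
v_t = 4.74 × μ × d = 4.74 × 13.6 × 2.2665 = 146.11 km/s.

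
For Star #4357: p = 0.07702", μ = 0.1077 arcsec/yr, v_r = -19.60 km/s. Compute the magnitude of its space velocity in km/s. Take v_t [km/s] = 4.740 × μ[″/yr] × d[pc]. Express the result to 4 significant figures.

d = 1/p = 1/0.07702″ = 12.984 pc.
v_t = 4.740 μ d = 4.740 × 0.1077 × 12.984 = 6.6283 km/s.
v = √(v_r² + v_t²) = √((-19.60)² + 6.6283²) = √428.094 = 20.69 km/s.

20.69 km/s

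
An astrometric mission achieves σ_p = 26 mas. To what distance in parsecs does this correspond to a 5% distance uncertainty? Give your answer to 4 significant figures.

σ_d/d = σ_p/p, so the condition is σ_p/p ≤ 0.05, i.e. p ≥ σ_p/0.05.
p_min = 26/0.05 = 520 mas = 0.52 arcsec.
d_max = 1/p_min = 1/0.52 = 1.9231 pc.

1.923 pc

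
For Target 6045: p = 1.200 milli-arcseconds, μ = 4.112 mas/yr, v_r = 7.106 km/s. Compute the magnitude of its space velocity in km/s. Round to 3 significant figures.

17.7 km/s

d = 1/p = 1/0.001200″ = 833.33 pc.
μ = 4.112 mas/yr = 0.004112 ″/yr.
v_t = 4.740 μ d = 4.740 × 0.004112 × 833.33 = 16.242 km/s.
v = √(v_r² + v_t²) = √(7.106² + 16.242²) = √314.298 = 17.728 km/s.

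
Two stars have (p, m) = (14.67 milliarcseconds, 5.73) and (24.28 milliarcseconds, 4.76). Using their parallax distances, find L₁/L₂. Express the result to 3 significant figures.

L₁/L₂ = 1.12

d₁ = 1/p₁ = 1/0.01467″ = 68.166 pc; d₂ = 1/p₂ = 1/0.02428″ = 41.186 pc.
M₁ = m₁ − 5 log₁₀ d₁ + 5 = 5.73 − 9.1678 + 5 = 1.5622.
M₂ = 4.76 − 8.0737 + 5 = 1.6863.
L₁/L₂ = 10^(0.4(M₂ − M₁)) = 10^(0.4 × 0.1241) = 10^0.04964 = 1.1211.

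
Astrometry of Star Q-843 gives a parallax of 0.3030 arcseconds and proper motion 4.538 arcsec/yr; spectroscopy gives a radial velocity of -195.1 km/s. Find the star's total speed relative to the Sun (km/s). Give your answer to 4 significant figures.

d = 1/p = 1/0.3030″ = 3.3003 pc.
v_t = 4.740 μ d = 4.740 × 4.538 × 3.3003 = 70.99 km/s.
v = √(v_r² + v_t²) = √((-195.1)² + 70.99²) = √43103.6 = 207.61 km/s.

207.6 km/s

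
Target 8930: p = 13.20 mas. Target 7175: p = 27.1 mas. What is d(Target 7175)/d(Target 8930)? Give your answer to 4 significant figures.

0.4871

Since d = 1/p, d_B/d_A = p_A/p_B.
= 13.20 / 27.1 = 0.48708.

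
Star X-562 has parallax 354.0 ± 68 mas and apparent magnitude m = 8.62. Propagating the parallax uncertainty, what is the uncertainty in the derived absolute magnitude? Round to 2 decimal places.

σ_M = 0.42 mag

M = m − 5 log₁₀ d + 5 = m + 5 log₁₀ p + 5, so ∂M/∂p = 5/(p ln 10).
σ_M = (5/ln 10) · (σ_p/p) = 2.1715 × 68/354.0 = 2.1715 × 0.19209 = 0.41712.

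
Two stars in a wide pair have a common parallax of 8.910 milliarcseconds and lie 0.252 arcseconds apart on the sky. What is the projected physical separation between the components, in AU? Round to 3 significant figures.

28.3 AU

d = 1/p = 1/0.008910″ = 112.23 pc.
At distance d (pc), an angle of θ arcsec spans θ·d AU: s = 0.252 × 112.23 = 28.282 AU.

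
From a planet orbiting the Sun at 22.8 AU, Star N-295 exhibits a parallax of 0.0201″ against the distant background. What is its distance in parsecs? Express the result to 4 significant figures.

1134 pc

With baseline B (in AU) and parallax p (in arcsec), d = B/p parsecs.
d = 22.8 / 0.0201 = 1134.3 pc.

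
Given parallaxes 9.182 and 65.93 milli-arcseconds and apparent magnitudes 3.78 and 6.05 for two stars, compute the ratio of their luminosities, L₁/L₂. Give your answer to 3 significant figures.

d₁ = 1/p₁ = 1/0.009182″ = 108.91 pc; d₂ = 1/p₂ = 1/0.06593″ = 15.168 pc.
M₁ = m₁ − 5 log₁₀ d₁ + 5 = 3.78 − 10.1853 + 5 = -1.4053.
M₂ = 6.05 − 5.9046 + 5 = 5.1454.
L₁/L₂ = 10^(0.4(M₂ − M₁)) = 10^(0.4 × 6.5507) = 10^2.62028 = 417.14.

L₁/L₂ = 417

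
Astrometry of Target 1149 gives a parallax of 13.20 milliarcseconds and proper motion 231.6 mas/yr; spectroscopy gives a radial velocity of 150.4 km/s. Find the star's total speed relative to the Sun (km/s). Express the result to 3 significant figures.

172 km/s

d = 1/p = 1/0.01320″ = 75.758 pc.
μ = 231.6 mas/yr = 0.2316 ″/yr.
v_t = 4.740 μ d = 4.740 × 0.2316 × 75.758 = 83.166 km/s.
v = √(v_r² + v_t²) = √(150.4² + 83.166²) = √29536.7 = 171.86 km/s.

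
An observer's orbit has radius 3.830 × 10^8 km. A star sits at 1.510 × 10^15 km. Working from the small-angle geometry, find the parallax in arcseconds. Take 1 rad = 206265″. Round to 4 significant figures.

θ ≈ B/d = (3.830 × 10^8) / (1.510 × 10^15) = 2.5364 × 10^-7 rad.
In arcseconds: 2.5364 × 10^-7 × 206265 = 0.052317″.

0.05232 arcsec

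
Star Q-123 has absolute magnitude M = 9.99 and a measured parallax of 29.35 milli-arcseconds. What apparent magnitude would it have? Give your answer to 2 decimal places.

d = 1/p = 1/0.02935″ = 34.072 pc.
m − M = 5 log₁₀ d − 5 = 5 log₁₀(34.072) − 5 = 7.6620 − 5 = 2.6620.
m = M + (m − M) = 9.99 + 2.6620 = 12.65.

m = 12.65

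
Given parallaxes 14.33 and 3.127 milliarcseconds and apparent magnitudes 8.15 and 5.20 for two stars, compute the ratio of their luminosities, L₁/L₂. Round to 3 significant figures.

d₁ = 1/p₁ = 1/0.01433″ = 69.784 pc; d₂ = 1/p₂ = 1/0.003127″ = 319.8 pc.
M₁ = m₁ − 5 log₁₀ d₁ + 5 = 8.15 − 9.2188 + 5 = 3.9312.
M₂ = 5.20 − 12.5244 + 5 = -2.3244.
L₁/L₂ = 10^(0.4(M₂ − M₁)) = 10^(0.4 × (-6.2556)) = 10^(-2.50224) = 0.003146.

L₁/L₂ = 0.00315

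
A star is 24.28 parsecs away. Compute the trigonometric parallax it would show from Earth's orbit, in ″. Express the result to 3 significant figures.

p = 1/d = 1/24.28 = 0.041186 arcsec.

0.0412 ″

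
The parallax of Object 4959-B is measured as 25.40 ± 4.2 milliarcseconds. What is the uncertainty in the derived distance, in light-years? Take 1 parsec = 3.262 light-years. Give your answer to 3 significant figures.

d = 1/p, so σ_d = σ_p / p².
σ_d = 0.00420 / (0.02540)² = 0.00420 / 0.00064516 = 6.51 pc = 6.51 × 3.262 ly = 21.236 ly.

21.2 ly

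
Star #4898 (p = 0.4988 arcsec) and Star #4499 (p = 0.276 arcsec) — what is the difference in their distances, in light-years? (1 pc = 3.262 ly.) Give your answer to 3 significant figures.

5.28 ly

d_A = 1/0.4988″ = 2.0048 pc; d_B = 1/0.2760″ = 3.6232 pc.
|d_B − d_A| = |3.6232 − 2.0048| = 1.6184 pc = 1.6184 × 3.262 ly = 5.2792 ly.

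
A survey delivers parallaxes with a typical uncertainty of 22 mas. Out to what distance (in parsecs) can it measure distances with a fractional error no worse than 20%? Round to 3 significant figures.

9.09 pc

σ_d/d = σ_p/p, so the condition is σ_p/p ≤ 0.20, i.e. p ≥ σ_p/0.20.
p_min = 22/0.20 = 110 mas = 0.11 arcsec.
d_max = 1/p_min = 1/0.11 = 9.0909 pc.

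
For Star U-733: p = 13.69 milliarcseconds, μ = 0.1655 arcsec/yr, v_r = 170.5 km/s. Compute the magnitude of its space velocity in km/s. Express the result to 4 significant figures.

179.9 km/s

d = 1/p = 1/0.01369″ = 73.046 pc.
v_t = 4.740 μ d = 4.740 × 0.1655 × 73.046 = 57.302 km/s.
v = √(v_r² + v_t²) = √(170.5² + 57.302²) = √32353.8 = 179.87 km/s.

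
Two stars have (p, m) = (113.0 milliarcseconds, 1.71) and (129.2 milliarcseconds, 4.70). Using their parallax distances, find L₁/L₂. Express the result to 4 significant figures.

d₁ = 1/p₁ = 1/0.1130″ = 8.8496 pc; d₂ = 1/p₂ = 1/0.1292″ = 7.7399 pc.
M₁ = m₁ − 5 log₁₀ d₁ + 5 = 1.71 − 4.7346 + 5 = 1.9754.
M₂ = 4.70 − 4.4437 + 5 = 5.2563.
L₁/L₂ = 10^(0.4(M₂ − M₁)) = 10^(0.4 × 3.2809) = 10^1.31236 = 20.529.

L₁/L₂ = 20.53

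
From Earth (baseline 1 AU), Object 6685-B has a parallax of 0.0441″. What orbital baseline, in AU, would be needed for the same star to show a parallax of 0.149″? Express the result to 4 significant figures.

Parallax scales linearly with baseline: p ∝ B, so B = p_target / p_Earth × 1 AU.
B = 0.149 / 0.0441 = 3.3787 AU.

3.379 AU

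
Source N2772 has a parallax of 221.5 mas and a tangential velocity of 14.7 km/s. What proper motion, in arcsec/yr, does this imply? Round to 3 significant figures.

d = 1/p = 1/0.2215″ = 4.5147 pc.
μ = v_t / (4.74 d) = 14.7 / (4.74 × 4.5147) = 14.7 / 21.4 = 0.68692 ″/yr.

0.687 arcsec/yr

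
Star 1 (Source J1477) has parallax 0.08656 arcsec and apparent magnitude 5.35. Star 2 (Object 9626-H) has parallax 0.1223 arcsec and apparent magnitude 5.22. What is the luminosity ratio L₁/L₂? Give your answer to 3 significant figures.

L₁/L₂ = 1.77

d₁ = 1/p₁ = 1/0.08656″ = 11.553 pc; d₂ = 1/p₂ = 1/0.1223″ = 8.1766 pc.
M₁ = m₁ − 5 log₁₀ d₁ + 5 = 5.35 − 5.3135 + 5 = 5.0365.
M₂ = 5.22 − 4.5629 + 5 = 5.6571.
L₁/L₂ = 10^(0.4(M₂ − M₁)) = 10^(0.4 × 0.6206) = 10^0.24824 = 1.7711.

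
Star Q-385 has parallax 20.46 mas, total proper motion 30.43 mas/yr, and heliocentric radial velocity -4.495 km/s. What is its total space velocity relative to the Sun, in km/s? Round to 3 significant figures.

d = 1/p = 1/0.02046″ = 48.876 pc.
μ = 30.43 mas/yr = 0.03043 ″/yr.
v_t = 4.740 μ d = 4.740 × 0.03043 × 48.876 = 7.0498 km/s.
v = √(v_r² + v_t²) = √((-4.495)² + 7.0498²) = √69.9047 = 8.3609 km/s.

8.36 km/s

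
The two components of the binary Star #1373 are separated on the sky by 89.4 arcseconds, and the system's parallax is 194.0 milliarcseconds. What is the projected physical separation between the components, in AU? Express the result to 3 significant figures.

461 AU

d = 1/p = 1/0.1940″ = 5.1546 pc.
At distance d (pc), an angle of θ arcsec spans θ·d AU: s = 89.4 × 5.1546 = 460.82 AU.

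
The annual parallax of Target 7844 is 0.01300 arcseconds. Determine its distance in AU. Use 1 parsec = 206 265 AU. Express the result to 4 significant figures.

1.587 × 10^7 AU

d = 1/p = 1/0.01300 = 76.923 pc.
In AU: 76.923 × 206265 = 1.5867 × 10^7 AU.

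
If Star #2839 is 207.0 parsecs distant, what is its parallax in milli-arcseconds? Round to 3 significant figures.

4.83 mas

p = 1/d = 1/207 = 0.0048309 arcsec.
= 0.0048309 × 1000 = 4.8309 mas.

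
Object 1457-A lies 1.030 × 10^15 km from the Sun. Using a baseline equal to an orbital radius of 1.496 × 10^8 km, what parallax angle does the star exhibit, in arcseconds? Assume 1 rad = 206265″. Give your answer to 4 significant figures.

0.02996 arcsec

θ ≈ B/d = (1.496 × 10^8) / (1.030 × 10^15) = 1.4524 × 10^-7 rad.
In arcseconds: 1.4524 × 10^-7 × 206265 = 0.029958″.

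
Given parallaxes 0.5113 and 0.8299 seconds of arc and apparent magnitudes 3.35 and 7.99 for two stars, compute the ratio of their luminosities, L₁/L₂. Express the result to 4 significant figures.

d₁ = 1/p₁ = 1/0.5113″ = 1.9558 pc; d₂ = 1/p₂ = 1/0.8299″ = 1.205 pc.
M₁ = m₁ − 5 log₁₀ d₁ + 5 = 3.35 − 1.4566 + 5 = 6.8934.
M₂ = 7.99 − 0.4049 + 5 = 12.5851.
L₁/L₂ = 10^(0.4(M₂ − M₁)) = 10^(0.4 × 5.6917) = 10^2.27668 = 189.09.

L₁/L₂ = 189.1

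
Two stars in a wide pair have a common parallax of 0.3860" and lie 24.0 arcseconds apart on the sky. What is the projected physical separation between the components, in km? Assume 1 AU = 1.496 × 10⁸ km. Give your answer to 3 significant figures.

d = 1/p = 1/0.3860″ = 2.5907 pc.
At distance d (pc), an angle of θ arcsec spans θ·d AU: s = 24.0 × 2.5907 = 62.177 AU.
= 62.177 × 1.496 × 10⁸ km = 9.3017 × 10^9 km.

9.30 × 10^9 km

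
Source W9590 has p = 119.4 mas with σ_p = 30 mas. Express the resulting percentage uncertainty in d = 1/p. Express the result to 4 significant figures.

25.13%

For d = 1/p, |σ_d/d| = |σ_p/p|.
σ_p/p = 30 / 119.4 = 0.25126 = 25.126%.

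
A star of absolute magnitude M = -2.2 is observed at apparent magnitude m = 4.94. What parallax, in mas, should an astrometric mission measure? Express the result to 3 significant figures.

m − M = 4.94 − (-2.2) = 7.14.
d = 10^((m−M)/5 + 1) = 10^2.428 = 267.92 pc.
p = 1/d = 1/267.92 = 0.0037325 arcsec = 3.7325 mas.

3.73 mas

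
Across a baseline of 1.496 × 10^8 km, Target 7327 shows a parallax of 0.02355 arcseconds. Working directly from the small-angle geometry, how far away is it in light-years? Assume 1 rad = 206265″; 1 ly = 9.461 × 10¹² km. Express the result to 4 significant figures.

θ = 0.02355″ = 0.02355/206265 = 1.1417 × 10^-7 rad.
d = B/θ = (1.496 × 10^8) / (1.1417 × 10^-7) = 1.3103 × 10^15 km = (1.3103 × 10^15) / (9.461 × 10^12) ly = 138.49 ly.

138.5 ly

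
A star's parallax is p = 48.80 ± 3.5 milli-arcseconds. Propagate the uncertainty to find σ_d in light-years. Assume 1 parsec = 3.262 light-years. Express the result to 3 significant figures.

d = 1/p, so σ_d = σ_p / p².
σ_d = 0.00350 / (0.04880)² = 0.00350 / 0.0023814 = 1.4697 pc = 1.4697 × 3.262 ly = 4.7942 ly.

4.79 ly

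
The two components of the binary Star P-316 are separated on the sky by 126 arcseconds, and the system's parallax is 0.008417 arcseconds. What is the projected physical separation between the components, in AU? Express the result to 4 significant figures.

14970 AU

d = 1/p = 1/0.008417″ = 118.81 pc.
At distance d (pc), an angle of θ arcsec spans θ·d AU: s = 126 × 118.81 = 14970 AU.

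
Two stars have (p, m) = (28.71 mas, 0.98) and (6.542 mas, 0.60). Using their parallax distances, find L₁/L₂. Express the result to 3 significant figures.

L₁/L₂ = 0.0366

d₁ = 1/p₁ = 1/0.02871″ = 34.831 pc; d₂ = 1/p₂ = 1/0.006542″ = 152.86 pc.
M₁ = m₁ − 5 log₁₀ d₁ + 5 = 0.98 − 7.7098 + 5 = -1.7298.
M₂ = 0.60 − 10.9215 + 5 = -5.3215.
L₁/L₂ = 10^(0.4(M₂ − M₁)) = 10^(0.4 × (-3.5917)) = 10^(-1.43668) = 0.036586.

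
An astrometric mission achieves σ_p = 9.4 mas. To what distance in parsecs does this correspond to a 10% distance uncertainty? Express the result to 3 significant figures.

10.6 pc

σ_d/d = σ_p/p, so the condition is σ_p/p ≤ 0.10, i.e. p ≥ σ_p/0.10.
p_min = 9.4/0.10 = 94 mas = 0.094 arcsec.
d_max = 1/p_min = 1/0.094 = 10.638 pc.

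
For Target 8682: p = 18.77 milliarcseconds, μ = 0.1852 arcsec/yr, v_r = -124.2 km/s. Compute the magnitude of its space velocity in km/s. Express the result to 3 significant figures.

133 km/s

d = 1/p = 1/0.01877″ = 53.277 pc.
v_t = 4.740 μ d = 4.740 × 0.1852 × 53.277 = 46.769 km/s.
v = √(v_r² + v_t²) = √((-124.2)² + 46.769²) = √17613 = 132.71 km/s.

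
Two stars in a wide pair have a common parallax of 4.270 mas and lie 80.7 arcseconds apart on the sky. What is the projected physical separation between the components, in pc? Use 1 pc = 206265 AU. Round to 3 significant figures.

d = 1/p = 1/0.004270″ = 234.19 pc.
At distance d (pc), an angle of θ arcsec spans θ·d AU: s = 80.7 × 234.19 = 18899 AU.
= 18899 / 206265 = 0.091625 pc.

0.0916 pc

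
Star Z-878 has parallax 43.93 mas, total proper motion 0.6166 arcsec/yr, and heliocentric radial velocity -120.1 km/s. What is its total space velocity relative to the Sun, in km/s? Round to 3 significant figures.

d = 1/p = 1/0.04393″ = 22.763 pc.
v_t = 4.740 μ d = 4.740 × 0.6166 × 22.763 = 66.529 km/s.
v = √(v_r² + v_t²) = √((-120.1)² + 66.529²) = √18850.1 = 137.3 km/s.

137 km/s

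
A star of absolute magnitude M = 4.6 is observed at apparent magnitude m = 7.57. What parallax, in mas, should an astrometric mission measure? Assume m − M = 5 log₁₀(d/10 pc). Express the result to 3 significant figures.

25.5 mas

m − M = 7.57 − 4.6 = 2.97.
d = 10^((m−M)/5 + 1) = 10^1.594 = 39.264 pc.
p = 1/d = 1/39.264 = 0.025469 arcsec = 25.469 mas.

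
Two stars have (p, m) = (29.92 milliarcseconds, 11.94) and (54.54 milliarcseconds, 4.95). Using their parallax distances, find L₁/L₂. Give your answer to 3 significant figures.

L₁/L₂ = 0.00532

d₁ = 1/p₁ = 1/0.02992″ = 33.422 pc; d₂ = 1/p₂ = 1/0.05454″ = 18.335 pc.
M₁ = m₁ − 5 log₁₀ d₁ + 5 = 11.94 − 7.6202 + 5 = 9.3198.
M₂ = 4.95 − 6.3164 + 5 = 3.6336.
L₁/L₂ = 10^(0.4(M₂ − M₁)) = 10^(0.4 × (-5.6862)) = 10^(-2.27448) = 0.0053152.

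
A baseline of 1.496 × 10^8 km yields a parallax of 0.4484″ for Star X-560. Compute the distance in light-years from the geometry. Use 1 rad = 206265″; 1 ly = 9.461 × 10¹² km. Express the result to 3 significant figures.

θ = 0.4484″ = 0.4484/206265 = 2.1739 × 10^-6 rad.
d = B/θ = (1.496 × 10^8) / (2.1739 × 10^-6) = 6.8816 × 10^13 km = (6.8816 × 10^13) / (9.461 × 10^12) ly = 7.2736 ly.

7.27 ly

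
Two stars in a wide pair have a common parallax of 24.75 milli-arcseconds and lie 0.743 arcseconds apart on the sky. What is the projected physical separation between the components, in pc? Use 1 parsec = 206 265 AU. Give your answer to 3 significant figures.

0.000146 pc

d = 1/p = 1/0.02475″ = 40.404 pc.
At distance d (pc), an angle of θ arcsec spans θ·d AU: s = 0.743 × 40.404 = 30.02 AU.
= 30.02 / 206265 = 0.00014554 pc.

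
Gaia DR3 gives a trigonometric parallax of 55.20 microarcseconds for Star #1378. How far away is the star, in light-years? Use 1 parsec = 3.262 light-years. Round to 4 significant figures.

59090 light years

p = 55.20 microarcseconds = 0.00005520 arcsec.
d = 1/p = 1/0.00005520 = 18116 pc.
In light-years: 18116 × 3.262 = 59094 ly.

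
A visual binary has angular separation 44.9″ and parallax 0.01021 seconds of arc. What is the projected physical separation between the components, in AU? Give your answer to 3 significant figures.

d = 1/p = 1/0.01021″ = 97.943 pc.
At distance d (pc), an angle of θ arcsec spans θ·d AU: s = 44.9 × 97.943 = 4397.6 AU.

4400 AU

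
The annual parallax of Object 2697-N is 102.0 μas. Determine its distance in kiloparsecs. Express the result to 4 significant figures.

p = 102.0 μas = 0.0001020 arcsec.
d = 1/p = 1/0.0001020 = 9803.9 pc.
= 9.8039 kpc.

9.804 kpc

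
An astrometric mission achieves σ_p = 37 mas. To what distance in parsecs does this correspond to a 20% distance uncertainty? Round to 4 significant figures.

5.405 pc

σ_d/d = σ_p/p, so the condition is σ_p/p ≤ 0.20, i.e. p ≥ σ_p/0.20.
p_min = 37/0.20 = 185 mas = 0.185 arcsec.
d_max = 1/p_min = 1/0.185 = 5.4054 pc.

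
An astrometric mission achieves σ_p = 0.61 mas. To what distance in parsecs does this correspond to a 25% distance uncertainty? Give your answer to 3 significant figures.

σ_d/d = σ_p/p, so the condition is σ_p/p ≤ 0.25, i.e. p ≥ σ_p/0.25.
p_min = 0.61/0.25 = 2.44 mas = 0.00244 arcsec.
d_max = 1/p_min = 1/0.00244 = 409.84 pc.

410 pc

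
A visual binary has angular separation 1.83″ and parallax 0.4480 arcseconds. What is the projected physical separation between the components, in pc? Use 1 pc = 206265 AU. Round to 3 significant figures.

d = 1/p = 1/0.4480″ = 2.2321 pc.
At distance d (pc), an angle of θ arcsec spans θ·d AU: s = 1.83 × 2.2321 = 4.0847 AU.
= 4.0847 / 206265 = 1.9803 × 10^-5 pc.

1.98 × 10^-5 pc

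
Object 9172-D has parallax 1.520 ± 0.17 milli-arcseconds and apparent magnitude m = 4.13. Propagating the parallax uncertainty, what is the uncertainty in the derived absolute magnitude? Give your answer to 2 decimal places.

M = m − 5 log₁₀ d + 5 = m + 5 log₁₀ p + 5, so ∂M/∂p = 5/(p ln 10).
σ_M = (5/ln 10) · (σ_p/p) = 2.1715 × 0.17/1.520 = 2.1715 × 0.11184 = 0.24286.

σ_M = 0.24 mag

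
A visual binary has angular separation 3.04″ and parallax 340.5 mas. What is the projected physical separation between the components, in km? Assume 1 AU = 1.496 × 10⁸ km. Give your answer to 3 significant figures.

1.34 × 10^9 km

d = 1/p = 1/0.3405″ = 2.9369 pc.
At distance d (pc), an angle of θ arcsec spans θ·d AU: s = 3.04 × 2.9369 = 8.9282 AU.
= 8.9282 × 1.496 × 10⁸ km = 1.3357 × 10^9 km.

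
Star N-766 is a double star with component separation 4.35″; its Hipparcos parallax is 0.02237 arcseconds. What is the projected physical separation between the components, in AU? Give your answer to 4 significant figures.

194.5 AU

d = 1/p = 1/0.02237″ = 44.703 pc.
At distance d (pc), an angle of θ arcsec spans θ·d AU: s = 4.35 × 44.703 = 194.46 AU.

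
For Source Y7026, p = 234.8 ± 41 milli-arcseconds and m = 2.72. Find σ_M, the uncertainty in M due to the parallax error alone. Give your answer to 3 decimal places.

M = m − 5 log₁₀ d + 5 = m + 5 log₁₀ p + 5, so ∂M/∂p = 5/(p ln 10).
σ_M = (5/ln 10) · (σ_p/p) = 2.1715 × 41/234.8 = 2.1715 × 0.17462 = 0.37919.

σ_M = 0.379 mag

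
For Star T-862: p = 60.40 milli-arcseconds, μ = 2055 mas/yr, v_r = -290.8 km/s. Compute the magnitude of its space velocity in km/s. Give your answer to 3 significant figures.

d = 1/p = 1/0.06040″ = 16.556 pc.
μ = 2055 mas/yr = 2.055 ″/yr.
v_t = 4.740 μ d = 4.740 × 2.055 × 16.556 = 161.27 km/s.
v = √(v_r² + v_t²) = √((-290.8)² + 161.27²) = √110573 = 332.53 km/s.

333 km/s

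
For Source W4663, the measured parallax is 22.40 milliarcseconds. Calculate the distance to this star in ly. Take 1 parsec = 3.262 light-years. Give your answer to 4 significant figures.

145.6 ly

p = 22.40 milliarcseconds = 0.02240 arcsec.
d = 1/p = 1/0.02240 = 44.643 pc.
In light-years: 44.643 × 3.262 = 145.63 ly.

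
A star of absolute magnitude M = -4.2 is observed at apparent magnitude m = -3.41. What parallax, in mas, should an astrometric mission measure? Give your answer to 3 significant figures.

69.5 mas

m − M = -3.41 − (-4.2) = 0.79.
d = 10^((m−M)/5 + 1) = 10^1.158 = 14.388 pc.
p = 1/d = 1/14.388 = 0.069502 arcsec = 69.502 mas.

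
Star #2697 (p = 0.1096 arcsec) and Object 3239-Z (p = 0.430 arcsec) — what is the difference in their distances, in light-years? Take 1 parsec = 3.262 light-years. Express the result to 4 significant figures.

d_A = 1/0.1096″ = 9.1241 pc; d_B = 1/0.4300″ = 2.3256 pc.
|d_B − d_A| = |2.3256 − 9.1241| = 6.7985 pc = 6.7985 × 3.262 ly = 22.177 ly.

22.18 ly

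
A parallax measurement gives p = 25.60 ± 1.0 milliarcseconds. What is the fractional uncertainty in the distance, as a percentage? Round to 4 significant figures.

For d = 1/p, |σ_d/d| = |σ_p/p|.
σ_p/p = 1.0 / 25.60 = 0.039063 = 3.9063%.

3.906%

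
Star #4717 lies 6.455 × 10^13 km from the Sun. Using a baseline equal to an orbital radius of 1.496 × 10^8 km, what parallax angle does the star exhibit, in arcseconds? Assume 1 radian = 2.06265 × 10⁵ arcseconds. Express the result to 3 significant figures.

θ ≈ B/d = (1.496 × 10^8) / (6.455 × 10^13) = 2.3176 × 10^-6 rad.
In arcseconds: 2.3176 × 10^-6 × 206265 = 0.47804″.

0.478 arcsec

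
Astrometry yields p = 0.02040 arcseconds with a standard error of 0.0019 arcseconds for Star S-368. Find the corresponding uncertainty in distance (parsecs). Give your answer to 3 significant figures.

4.57 pc

d = 1/p, so σ_d = σ_p / p².
σ_d = 0.00190 / (0.02040)² = 0.00190 / 0.00041616 = 4.5656 pc.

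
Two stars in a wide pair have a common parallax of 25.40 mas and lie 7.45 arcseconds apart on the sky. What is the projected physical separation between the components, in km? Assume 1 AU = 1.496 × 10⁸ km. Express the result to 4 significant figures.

4.388 × 10^10 km

d = 1/p = 1/0.02540″ = 39.37 pc.
At distance d (pc), an angle of θ arcsec spans θ·d AU: s = 7.45 × 39.37 = 293.31 AU.
= 293.31 × 1.496 × 10⁸ km = 4.3879 × 10^10 km.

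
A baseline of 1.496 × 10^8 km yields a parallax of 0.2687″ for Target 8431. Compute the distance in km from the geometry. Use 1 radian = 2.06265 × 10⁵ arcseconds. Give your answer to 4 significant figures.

1.148 × 10^14 km

θ = 0.2687″ = 0.2687/206265 = 1.3027 × 10^-6 rad.
d = B/θ = (1.496 × 10^8) / (1.3027 × 10^-6) = 1.1484 × 10^14 km.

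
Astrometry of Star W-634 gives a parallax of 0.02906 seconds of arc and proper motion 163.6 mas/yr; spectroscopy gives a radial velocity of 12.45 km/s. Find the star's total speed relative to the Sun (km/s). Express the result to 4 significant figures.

d = 1/p = 1/0.02906″ = 34.412 pc.
μ = 163.6 mas/yr = 0.1636 ″/yr.
v_t = 4.740 μ d = 4.740 × 0.1636 × 34.412 = 26.685 km/s.
v = √(v_r² + v_t²) = √(12.45² + 26.685²) = √867.092 = 29.446 km/s.

29.45 km/s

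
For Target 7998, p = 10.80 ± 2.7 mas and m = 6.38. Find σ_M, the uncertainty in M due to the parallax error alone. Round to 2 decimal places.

σ_M = 0.54 mag

M = m − 5 log₁₀ d + 5 = m + 5 log₁₀ p + 5, so ∂M/∂p = 5/(p ln 10).
σ_M = (5/ln 10) · (σ_p/p) = 2.1715 × 2.7/10.80 = 2.1715 × 0.25 = 0.54288.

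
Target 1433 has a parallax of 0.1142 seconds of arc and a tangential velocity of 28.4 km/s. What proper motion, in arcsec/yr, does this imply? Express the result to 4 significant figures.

d = 1/p = 1/0.1142″ = 8.7566 pc.
μ = v_t / (4.74 d) = 28.4 / (4.74 × 8.7566) = 28.4 / 41.506 = 0.68424 ″/yr.

0.6842 arcsec/yr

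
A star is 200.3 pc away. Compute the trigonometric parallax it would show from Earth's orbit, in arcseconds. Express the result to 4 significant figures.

0.004993 arcsec

p = 1/d = 1/200.3 = 0.0049925 arcsec.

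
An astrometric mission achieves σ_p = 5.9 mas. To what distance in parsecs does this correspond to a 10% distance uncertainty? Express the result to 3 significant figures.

16.9 pc

σ_d/d = σ_p/p, so the condition is σ_p/p ≤ 0.10, i.e. p ≥ σ_p/0.10.
p_min = 5.9/0.10 = 59 mas = 0.059 arcsec.
d_max = 1/p_min = 1/0.059 = 16.949 pc.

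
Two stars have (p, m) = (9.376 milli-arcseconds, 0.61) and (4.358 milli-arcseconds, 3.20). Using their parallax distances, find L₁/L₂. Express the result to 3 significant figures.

d₁ = 1/p₁ = 1/0.009376″ = 106.66 pc; d₂ = 1/p₂ = 1/0.004358″ = 229.46 pc.
M₁ = m₁ − 5 log₁₀ d₁ + 5 = 0.61 − 10.1400 + 5 = -4.5300.
M₂ = 3.20 − 11.8035 + 5 = -3.6035.
L₁/L₂ = 10^(0.4(M₂ − M₁)) = 10^(0.4 × 0.9265) = 10^0.37060 = 2.3475.

L₁/L₂ = 2.35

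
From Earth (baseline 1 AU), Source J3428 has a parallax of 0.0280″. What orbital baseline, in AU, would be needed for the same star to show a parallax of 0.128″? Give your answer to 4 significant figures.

4.571 AU

Parallax scales linearly with baseline: p ∝ B, so B = p_target / p_Earth × 1 AU.
B = 0.128 / 0.0280 = 4.5714 AU.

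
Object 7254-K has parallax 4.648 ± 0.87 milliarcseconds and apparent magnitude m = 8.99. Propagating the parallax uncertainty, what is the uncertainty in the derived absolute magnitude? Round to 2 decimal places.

M = m − 5 log₁₀ d + 5 = m + 5 log₁₀ p + 5, so ∂M/∂p = 5/(p ln 10).
σ_M = (5/ln 10) · (σ_p/p) = 2.1715 × 0.87/4.648 = 2.1715 × 0.18718 = 0.40646.

σ_M = 0.41 mag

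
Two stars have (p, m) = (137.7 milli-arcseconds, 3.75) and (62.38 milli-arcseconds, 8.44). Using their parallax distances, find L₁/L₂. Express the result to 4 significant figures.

d₁ = 1/p₁ = 1/0.1377″ = 7.2622 pc; d₂ = 1/p₂ = 1/0.06238″ = 16.031 pc.
M₁ = m₁ − 5 log₁₀ d₁ + 5 = 3.75 − 4.3053 + 5 = 4.4447.
M₂ = 8.44 − 6.0248 + 5 = 7.4152.
L₁/L₂ = 10^(0.4(M₂ − M₁)) = 10^(0.4 × 2.9705) = 10^1.18820 = 15.424.

L₁/L₂ = 15.42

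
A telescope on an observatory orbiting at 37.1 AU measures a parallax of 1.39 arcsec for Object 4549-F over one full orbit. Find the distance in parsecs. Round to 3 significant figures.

With baseline B (in AU) and parallax p (in arcsec), d = B/p parsecs.
d = 37.1 / 1.39 = 26.691 pc.

26.7 pc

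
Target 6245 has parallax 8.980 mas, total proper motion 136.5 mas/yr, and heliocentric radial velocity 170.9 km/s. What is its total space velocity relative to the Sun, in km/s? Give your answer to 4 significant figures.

d = 1/p = 1/0.008980″ = 111.36 pc.
μ = 136.5 mas/yr = 0.1365 ″/yr.
v_t = 4.740 μ d = 4.740 × 0.1365 × 111.36 = 72.051 km/s.
v = √(v_r² + v_t²) = √(170.9² + 72.051²) = √34398.2 = 185.47 km/s.

185.5 km/s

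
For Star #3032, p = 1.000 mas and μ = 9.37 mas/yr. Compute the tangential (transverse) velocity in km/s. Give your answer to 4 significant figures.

d = 1/p = 1/0.001000″ = 1000 pc.
μ = 9.37 mas/yr = 0.00937 ″/yr.
v_t = 4.74 × μ × d = 4.74 × 0.00937 × 1000 = 44.414 km/s.

44.41 km/s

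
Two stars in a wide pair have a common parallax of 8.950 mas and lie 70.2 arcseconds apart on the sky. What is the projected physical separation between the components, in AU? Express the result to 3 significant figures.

7840 AU

d = 1/p = 1/0.008950″ = 111.73 pc.
At distance d (pc), an angle of θ arcsec spans θ·d AU: s = 70.2 × 111.73 = 7843.4 AU.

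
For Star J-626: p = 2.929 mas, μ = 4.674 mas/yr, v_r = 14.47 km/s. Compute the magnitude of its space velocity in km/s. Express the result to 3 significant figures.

16.3 km/s

d = 1/p = 1/0.002929″ = 341.41 pc.
μ = 4.674 mas/yr = 0.004674 ″/yr.
v_t = 4.740 μ d = 4.740 × 0.004674 × 341.41 = 7.5639 km/s.
v = √(v_r² + v_t²) = √(14.47² + 7.5639²) = √266.593 = 16.328 km/s.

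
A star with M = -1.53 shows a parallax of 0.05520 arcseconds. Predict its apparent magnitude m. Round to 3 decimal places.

m = -0.240

d = 1/p = 1/0.05520″ = 18.116 pc.
m − M = 5 log₁₀ d − 5 = 5 log₁₀(18.116) − 5 = 6.2903 − 5 = 1.2903.
m = M + (m − M) = -1.53 + 1.2903 = -0.240.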